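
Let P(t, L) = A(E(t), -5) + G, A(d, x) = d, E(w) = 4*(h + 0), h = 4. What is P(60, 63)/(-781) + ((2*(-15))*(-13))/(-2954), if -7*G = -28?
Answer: -181835/1153537 ≈ -0.15763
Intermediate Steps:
E(w) = 16 (E(w) = 4*(4 + 0) = 4*4 = 16)
G = 4 (G = -⅐*(-28) = 4)
P(t, L) = 20 (P(t, L) = 16 + 4 = 20)
P(60, 63)/(-781) + ((2*(-15))*(-13))/(-2954) = 20/(-781) + ((2*(-15))*(-13))/(-2954) = 20*(-1/781) - 30*(-13)*(-1/2954) = -20/781 + 390*(-1/2954) = -20/781 - 195/1477 = -181835/1153537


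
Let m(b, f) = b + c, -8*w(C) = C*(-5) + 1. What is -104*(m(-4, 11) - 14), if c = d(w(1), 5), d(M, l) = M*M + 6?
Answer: 1222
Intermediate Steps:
w(C) = -⅛ + 5*C/8 (w(C) = -(C*(-5) + 1)/8 = -(-5*C + 1)/8 = -(1 - 5*C)/8 = -⅛ + 5*C/8)
d(M, l) = 6 + M² (d(M, l) = M² + 6 = 6 + M²)
c = 25/4 (c = 6 + (-⅛ + (5/8)*1)² = 6 + (-⅛ + 5/8)² = 6 + (½)² = 6 + ¼ = 25/4 ≈ 6.2500)
m(b, f) = 25/4 + b (m(b, f) = b + 25/4 = 25/4 + b)
-104*(m(-4, 11) - 14) = -104*((25/4 - 4) - 14) = -104*(9/4 - 14) = -104*(-47/4) = 1222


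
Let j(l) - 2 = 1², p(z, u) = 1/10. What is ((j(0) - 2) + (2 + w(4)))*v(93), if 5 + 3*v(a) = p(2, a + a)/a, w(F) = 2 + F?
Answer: -4649/310 ≈ -14.997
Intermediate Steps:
p(z, u) = ⅒
v(a) = -5/3 + 1/(30*a) (v(a) = -5/3 + (1/(10*a))/3 = -5/3 + 1/(30*a))
j(l) = 3 (j(l) = 2 + 1² = 2 + 1 = 3)
((j(0) - 2) + (2 + w(4)))*v(93) = ((3 - 2) + (2 + (2 + 4)))*((1/30)*(1 - 50*93)/93) = (1 + (2 + 6))*((1/30)*(1/93)*(1 - 4650)) = (1 + 8)*((1/30)*(1/93)*(-4649)) = 9*(-4649/2790) = -4649/310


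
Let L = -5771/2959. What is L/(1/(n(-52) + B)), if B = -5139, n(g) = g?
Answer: 29957261/2959 ≈ 10124.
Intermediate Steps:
L = -5771/2959 (L = -5771*1/2959 = -5771/2959 ≈ -1.9503)
L/(1/(n(-52) + B)) = -5771/(2959*(1/(-52 - 5139))) = -5771/(2959*(1/(-5191))) = -5771/(2959*(-1/5191)) = -5771/2959*(-5191) = 29957261/2959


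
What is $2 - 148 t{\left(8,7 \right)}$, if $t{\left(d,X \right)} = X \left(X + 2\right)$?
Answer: $-9322$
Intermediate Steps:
$t{\left(d,X \right)} = X \left(2 + X\right)$
$2 - 148 t{\left(8,7 \right)} = 2 - 148 \cdot 7 \left(2 + 7\right) = 2 - 148 \cdot 7 \cdot 9 = 2 - 9324 = -9322$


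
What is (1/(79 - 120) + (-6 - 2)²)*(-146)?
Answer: -382958/41 ≈ -9340.4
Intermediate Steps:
(1/(79 - 120) + (-6 - 2)²)*(-146) = (1/(-41) + (-8)²)*(-146) = (-1/41 + 64)*(-146) = (2623/41)*(-146) = -382958/41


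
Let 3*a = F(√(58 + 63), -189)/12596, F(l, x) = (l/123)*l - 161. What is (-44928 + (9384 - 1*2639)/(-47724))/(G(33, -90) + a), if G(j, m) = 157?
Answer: -20255790878799/70781325442 ≈ -286.17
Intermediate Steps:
F(l, x) = -161 + l²/123 (F(l, x) = (l*(1/123))*l - 161 = (l/123)*l - 161 = l²/123 - 161 = -161 + l²/123)
a = -9841/2323962 (a = ((-161 + (√(58 + 63))²/123)/12596)/3 = ((-161 + (√121)²/123)*(1/12596))/3 = ((-161 + (1/123)*11²)*(1/12596))/3 = ((-161 + (1/123)*121)*(1/12596))/3 = ((-161 + 121/123)*(1/12596))/3 = (-19682/123*1/12596)/3 = (⅓)*(-9841/774654) = -9841/2323962 ≈ -0.0042346)
(-44928 + (9384 - 1*2639)/(-47724))/(G(33, -90) + a) = (-44928 + (9384 - 1*2639)/(-47724))/(157 - 9841/2323962) = (-44928 + (9384 - 2639)*(-1/47724))/(364852193/2323962) = (-44928 + 6745*(-1/47724))*(2323962/364852193) = (-44928 - 6745/47724)*(2323962/364852193) = -2144150617/47724*2323962/364852193 = -20255790878799/70781325442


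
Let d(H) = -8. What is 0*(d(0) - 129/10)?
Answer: 0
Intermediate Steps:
0*(d(0) - 129/10) = 0*(-8 - 129/10) = 0*(-209/10) = 0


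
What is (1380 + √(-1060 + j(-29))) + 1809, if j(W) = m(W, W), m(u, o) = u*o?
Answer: 3189 + I*√219 ≈ 3189.0 + 14.799*I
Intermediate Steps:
m(u, o) = o*u
j(W) = W² (j(W) = W*W = W²)
(1380 + √(-1060 + j(-29))) + 1809 = (1380 + √(-1060 + (-29)²)) + 1809 = (1380 + √(-1060 + 841)) + 1809 = (1380 + √(-219)) + 1809 = (1380 + I*√219) + 1809 = 3189 + I*√219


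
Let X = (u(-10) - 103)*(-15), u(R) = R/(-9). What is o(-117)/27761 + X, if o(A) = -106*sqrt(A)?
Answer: 4585/3 - 318*I*sqrt(13)/27761 ≈ 1528.3 - 0.041301*I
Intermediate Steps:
u(R) = -R/9 (u(R) = R*(-1/9) = -R/9)
X = 4585/3 (X = (-1/9*(-10) - 103)*(-15) = (10/9 - 103)*(-15) = -917/9*(-15) = 4585/3 ≈ 1528.3)
o(-117)/27761 + X = -318*I*sqrt(13)/27761 + 4585/3 = 4585/3 - 318*I*sqrt(13)/27761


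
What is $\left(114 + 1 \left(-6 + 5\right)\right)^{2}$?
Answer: $12769$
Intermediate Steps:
$\left(114 + 1 \left(-6 + 5\right)\right)^{2} = \left(114 + 1 \left(-1\right)\right)^{2} = \left(114 - 1\right)^{2} = 113^{2} = 12769$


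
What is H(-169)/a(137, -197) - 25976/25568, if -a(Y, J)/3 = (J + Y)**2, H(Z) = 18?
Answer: -28697/28200 ≈ -1.0176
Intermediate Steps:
a(Y, J) = -3*(J + Y)**2
H(-169)/a(137, -197) - 25976/25568 = 18/((-3*(-197 + 137)**2)) - 25976/25568 = 18/((-3*(-60)**2)) - 25976*1/25568 = 18/((-3*3600)) - 191/188 = 18/(-10800) - 191/188 = 18*(-1/10800) - 191/188 = -1/600 - 191/188 = -28697/28200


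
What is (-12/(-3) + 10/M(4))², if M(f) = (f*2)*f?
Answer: 4761/256 ≈ 18.598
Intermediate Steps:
M(f) = 2*f² (M(f) = (2*f)*f = 2*f²)
(-12/(-3) + 10/M(4))² = (-12/(-3) + 10/((2*4²)))² = (-12*(-⅓) + 10/((2*16)))² = (4 + 10/32)² = (4 + 10*(1/32))² = (4 + 5/16)² = (69/16)² = 4761/256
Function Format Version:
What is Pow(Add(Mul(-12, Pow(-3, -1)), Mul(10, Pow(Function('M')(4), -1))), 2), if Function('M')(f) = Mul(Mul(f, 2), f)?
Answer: Rational(4761, 256) ≈ 18.598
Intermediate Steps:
Function('M')(f) = Mul(2, Pow(f, 2)) (Function('M')(f) = Mul(Mul(2, f), f) = Mul(2, Pow(f, 2)))
Pow(Add(Mul(-12, Pow(-3, -1)), Mul(10, Pow(Function('M')(4), -1))), 2) = Pow(Add(Mul(-12, Pow(-3, -1)), Mul(10, Pow(Mul(2, Pow(4, 2)), -1))), 2) = Pow(Add(Mul(-12, Rational(-1, 3)), Mul(10, Pow(Mul(2, 16), -1))), 2) = Pow(Add(4, Mul(10, Pow(32, -1))), 2) = Pow(Add(4, Mul(10, Rational(1, 32))), 2) = Pow(Add(4, Rational(5, 16)), 2) = Pow(Rational(69, 16), 2) = Rational(4761, 256)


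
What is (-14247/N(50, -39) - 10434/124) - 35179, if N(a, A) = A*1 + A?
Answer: -14137438/403 ≈ -35081.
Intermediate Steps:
N(a, A) = 2*A (N(a, A) = A + A = 2*A)
(-14247/N(50, -39) - 10434/124) - 35179 = (-14247/(2*(-39)) - 10434/124) - 35179 = (-14247/(-78) - 10434*1/124) - 35179 = (-14247*(-1/78) - 5217/62) - 35179 = (4749/26 - 5217/62) - 35179 = 39699/403 - 35179 = -14137438/403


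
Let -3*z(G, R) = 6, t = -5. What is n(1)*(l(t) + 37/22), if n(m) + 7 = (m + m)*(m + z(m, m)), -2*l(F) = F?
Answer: -414/11 ≈ -37.636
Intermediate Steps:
l(F) = -F/2
z(G, R) = -2 (z(G, R) = -1/3*6 = -2)
n(m) = -7 + 2*m*(-2 + m) (n(m) = -7 + (m + m)*(m - 2) = -7 + (2*m)*(-2 + m) = -7 + 2*m*(-2 + m))
n(1)*(l(t) + 37/22) = (-7 - 4*1 + 2*1**2)*(-1/2*(-5) + 37/22) = (-7 - 4 + 2*1)*(5/2 + 37*(1/22)) = (-7 - 4 + 2)*(5/2 + 37/22) = -9*46/11 = -414/11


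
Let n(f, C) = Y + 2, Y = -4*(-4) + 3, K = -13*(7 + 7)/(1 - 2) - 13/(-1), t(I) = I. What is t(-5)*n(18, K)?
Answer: -105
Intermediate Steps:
K = 195 (K = -13/((-1/14)) - 13*(-1) = -13/((-1*1/14)) + 13 = -13/(-1/14) + 13 = -13*(-14) + 13 = 182 + 13 = 195)
Y = 19 (Y = 16 + 3 = 19)
n(f, C) = 21 (n(f, C) = 19 + 2 = 21)
t(-5)*n(18, K) = -5*21 = -105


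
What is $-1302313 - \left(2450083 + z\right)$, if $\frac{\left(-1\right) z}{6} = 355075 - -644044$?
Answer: $2242318$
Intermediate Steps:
$z = -5994714$ ($z = - 6 \left(355075 - -644044\right) = - 6 \left(355075 + 644044\right) = \left(-6\right) 999119 = -5994714$)
$-1302313 - \left(2450083 + z\right) = -1302313 - -3544631 = -1302313 + \left(-2450083 + 5994714\right) = -1302313 + 3544631 = 2242318$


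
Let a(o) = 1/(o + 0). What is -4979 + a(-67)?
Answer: -333594/67 ≈ -4979.0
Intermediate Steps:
a(o) = 1/o
-4979 + a(-67) = -4979 + 1/(-67) = -4979 - 1/67 = -333594/67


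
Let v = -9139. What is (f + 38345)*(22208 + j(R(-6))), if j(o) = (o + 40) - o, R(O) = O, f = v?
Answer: 649775088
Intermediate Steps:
f = -9139
j(o) = 40 (j(o) = (40 + o) - o = 40)
(f + 38345)*(22208 + j(R(-6))) = (-9139 + 38345)*(22208 + 40) = 29206*22248 = 649775088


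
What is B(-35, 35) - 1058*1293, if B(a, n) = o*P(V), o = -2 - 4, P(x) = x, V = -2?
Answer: -1367982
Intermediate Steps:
o = -6
B(a, n) = 12 (B(a, n) = -6*(-2) = 12)
B(-35, 35) - 1058*1293 = 12 - 1058*1293 = 12 - 1367994 = -1367982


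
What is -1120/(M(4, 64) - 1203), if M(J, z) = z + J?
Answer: 224/227 ≈ 0.98678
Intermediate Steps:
M(J, z) = J + z
-1120/(M(4, 64) - 1203) = -1120/((4 + 64) - 1203) = -1120/(68 - 1203) = -1120/(-1135) = -1/1135*(-1120) = 224/227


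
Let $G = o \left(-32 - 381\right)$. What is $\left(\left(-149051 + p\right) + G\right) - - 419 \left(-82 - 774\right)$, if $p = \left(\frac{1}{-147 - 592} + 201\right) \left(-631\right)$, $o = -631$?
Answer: $- \frac{276343246}{739} \approx -3.7394 \cdot 10^{5}$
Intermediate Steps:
$p = - \frac{93727478}{739}$ ($p = \left(\frac{1}{-739} + 201\right) \left(-631\right) = \left(- \frac{1}{739} + 201\right) \left(-631\right) = \frac{148538}{739} \left(-631\right) = - \frac{93727478}{739} \approx -1.2683 \cdot 10^{5}$)
$G = 260603$ ($G = - 631 \left(-32 - 381\right) = \left(-631\right) \left(-413\right) = 260603$)
$\left(\left(-149051 + p\right) + G\right) - - 419 \left(-82 - 774\right) = \left(\left(-149051 - \frac{93727478}{739}\right) + 260603\right) - - 419 \left(-82 - 774\right) = \left(- \frac{203876167}{739} + 260603\right) - \left(-419\right) \left(-856\right) = - \frac{11290550}{739} - 358664 = - \frac{276343246}{739}$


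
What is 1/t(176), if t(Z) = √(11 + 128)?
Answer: √139/139 ≈ 0.084819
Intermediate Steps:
t(Z) = √139
1/t(176) = 1/(√139) = √139/139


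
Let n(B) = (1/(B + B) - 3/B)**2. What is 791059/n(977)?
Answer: 3020355024844/25 ≈ 1.2081e+11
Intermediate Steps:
n(B) = 25/(4*B**2) (n(B) = (1/(2*B) - 3/B)**2 = (-5/(2*B))**2 = 25/(4*B**2))
791059/n(977) = 791059/(((25/4)/977**2)) = 791059/(((25/4)*(1/954529))) = 791059/(25/3818116) = 791059*(3818116/25) = 3020355024844/25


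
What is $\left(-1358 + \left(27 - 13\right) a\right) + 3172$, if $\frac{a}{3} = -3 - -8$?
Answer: $2024$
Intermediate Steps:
$a = 15$ ($a = 3 \left(-3 - -8\right) = 3 \left(-3 + 8\right) = 3 \cdot 5 = 15$)
$\left(-1358 + \left(27 - 13\right) a\right) + 3172 = \left(-1358 + \left(27 - 13\right) 15\right) + 3172 = \left(-1358 + 14 \cdot 15\right) + 3172 = \left(-1358 + 210\right) + 3172 = -1148 + 3172 = 2024$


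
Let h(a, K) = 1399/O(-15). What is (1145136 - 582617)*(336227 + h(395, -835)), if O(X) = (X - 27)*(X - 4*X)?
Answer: 357462616322489/1890 ≈ 1.8913e+11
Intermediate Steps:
O(X) = -3*X*(-27 + X) (O(X) = (-27 + X)*(-3*X) = -3*X*(-27 + X))
h(a, K) = -1399/1890 (h(a, K) = 1399/((3*(-15)*(27 - 1*(-15)))) = 1399/((3*(-15)*(27 + 15))) = 1399/((3*(-15)*42)) = 1399/(-1890) = 1399*(-1/1890) = -1399/1890)
(1145136 - 582617)*(336227 + h(395, -835)) = (1145136 - 582617)*(336227 - 1399/1890) = 562519*(635467631/1890) = 357462616322489/1890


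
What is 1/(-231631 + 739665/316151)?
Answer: -316151/73229632616 ≈ -4.3173e-6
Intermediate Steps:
1/(-231631 + 739665/316151) = 1/(-73229632616/316151) = -316151/73229632616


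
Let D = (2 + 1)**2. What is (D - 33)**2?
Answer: 576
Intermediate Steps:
D = 9 (D = 3**2 = 9)
(D - 33)**2 = (9 - 33)**2 = (-24)**2 = 576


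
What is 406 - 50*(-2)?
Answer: 506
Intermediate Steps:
406 - 50*(-2) = 406 + 100 = 506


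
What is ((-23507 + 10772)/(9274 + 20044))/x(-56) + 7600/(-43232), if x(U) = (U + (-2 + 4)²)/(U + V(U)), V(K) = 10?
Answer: -576753305/1029824068 ≈ -0.56005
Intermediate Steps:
x(U) = (4 + U)/(10 + U) (x(U) = (U + (-2 + 4)²)/(U + 10) = (U + 2²)/(10 + U) = (U + 4)/(10 + U) = (4 + U)/(10 + U))
((-23507 + 10772)/(9274 + 20044))/x(-56) + 7600/(-43232) = ((-23507 + 10772)/(9274 + 20044))/(((4 - 56)/(10 - 56))) + 7600/(-43232) = (-12735/29318)/((-52/(-46))) + 7600*(-1/43232) = (-12735*1/29318)/((-1/46*(-52))) - 475/2702 = -12735/(29318*26/23) - 475/2702 = -12735/29318*23/26 - 475/2702 = -292905/762268 - 475/2702 = -576753305/1029824068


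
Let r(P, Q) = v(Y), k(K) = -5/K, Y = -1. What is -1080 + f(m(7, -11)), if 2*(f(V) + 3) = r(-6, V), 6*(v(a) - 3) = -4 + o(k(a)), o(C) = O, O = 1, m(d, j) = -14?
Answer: -4327/4 ≈ -1081.8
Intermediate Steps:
o(C) = 1
v(a) = 5/2 (v(a) = 3 + (-4 + 1)/6 = 3 + (⅙)*(-3) = 3 - ½ = 5/2)
r(P, Q) = 5/2
f(V) = -7/4 (f(V) = -3 + (½)*(5/2) = -3 + 5/4 = -7/4)
-1080 + f(m(7, -11)) = -1080 - 7/4 = -4327/4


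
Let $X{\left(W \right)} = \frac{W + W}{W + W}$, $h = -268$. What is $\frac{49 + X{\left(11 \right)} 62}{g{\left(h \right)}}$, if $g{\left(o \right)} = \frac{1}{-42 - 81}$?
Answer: $-13653$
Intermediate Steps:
$g{\left(o \right)} = - \frac{1}{123}$ ($g{\left(o \right)} = \frac{1}{-123} = - \frac{1}{123}$)
$X{\left(W \right)} = 1$ ($X{\left(W \right)} = \frac{2 W}{2 W} = 2 W \frac{1}{2 W} = 1$)
$\frac{49 + X{\left(11 \right)} 62}{g{\left(h \right)}} = \frac{49 + 1 \cdot 62}{- \frac{1}{123}} = \left(49 + 62\right) \left(-123\right) = 111 \left(-123\right) = -13653$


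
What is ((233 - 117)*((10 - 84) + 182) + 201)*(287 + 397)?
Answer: 8706636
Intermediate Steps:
((233 - 117)*((10 - 84) + 182) + 201)*(287 + 397) = (116*(-74 + 182) + 201)*684 = (116*108 + 201)*684 = (12528 + 201)*684 = 12729*684 = 8706636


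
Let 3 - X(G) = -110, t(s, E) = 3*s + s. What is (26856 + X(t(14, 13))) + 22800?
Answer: 49769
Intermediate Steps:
t(s, E) = 4*s
X(G) = 113 (X(G) = 3 - 1*(-110) = 3 + 110 = 113)
(26856 + X(t(14, 13))) + 22800 = (26856 + 113) + 22800 = 26969 + 22800 = 49769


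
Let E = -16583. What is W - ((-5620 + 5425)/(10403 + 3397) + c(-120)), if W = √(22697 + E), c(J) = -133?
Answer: 122373/920 + √6114 ≈ 211.21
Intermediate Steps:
W = √6114 (W = √(22697 - 16583) = √6114 ≈ 78.192)
W - ((-5620 + 5425)/(10403 + 3397) + c(-120)) = √6114 - ((-5620 + 5425)/(10403 + 3397) - 133) = √6114 - (-195/13800 - 133) = √6114 - (-195*1/13800 - 133) = √6114 - (-13/920 - 133) = √6114 - 1*(-122373/920) = √6114 + 122373/920 = 122373/920 + √6114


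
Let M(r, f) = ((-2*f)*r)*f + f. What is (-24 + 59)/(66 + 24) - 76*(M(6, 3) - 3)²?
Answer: -15956345/18 ≈ -8.8646e+5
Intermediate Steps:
M(r, f) = f - 2*r*f² (M(r, f) = (-2*f*r)*f + f = -2*r*f² + f = f - 2*r*f²)
(-24 + 59)/(66 + 24) - 76*(M(6, 3) - 3)² = (-24 + 59)/(66 + 24) - 76*(3*(1 - 2*3*6) - 3)² = 35/90 - 76*(3*(1 - 36) - 3)² = 35*(1/90) - 76*(3*(-35) - 3)² = 7/18 - 76*(-105 - 3)² = 7/18 - 76*(-108)² = 7/18 - 76*11664 = 7/18 - 886464 = -15956345/18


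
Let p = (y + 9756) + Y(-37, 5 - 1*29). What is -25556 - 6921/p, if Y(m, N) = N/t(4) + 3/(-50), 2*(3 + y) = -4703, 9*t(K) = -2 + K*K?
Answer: -33033670087/1292552 ≈ -25557.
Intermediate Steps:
t(K) = -2/9 + K²/9 (t(K) = (-2 + K*K)/9 = (-2 + K²)/9 = -2/9 + K²/9)
y = -4709/2 (y = -3 + (½)*(-4703) = -3 - 4703/2 = -4709/2 ≈ -2354.5)
Y(m, N) = -3/50 + 9*N/14 (Y(m, N) = N/(-2/9 + (⅑)*4²) + 3/(-50) = N/(-2/9 + (⅑)*16) + 3*(-1/50) = N/(-2/9 + 16/9) - 3/50 = N/(14/9) - 3/50 = N*(9/14) - 3/50 = 9*N/14 - 3/50 = -3/50 + 9*N/14)
p = 1292552/175 (p = (-4709/2 + 9756) + (-3/50 + 9*(5 - 1*29)/14) = 14803/2 + (-3/50 + 9*(5 - 29)/14) = 14803/2 + (-3/50 + (9/14)*(-24)) = 14803/2 + (-3/50 - 108/7) = 14803/2 - 5421/350 = 1292552/175 ≈ 7386.0)
-25556 - 6921/p = -25556 - 6921/1292552/175 = -25556 - 6921*175/1292552 = -25556 - 1*1211175/1292552 = -25556 - 1211175/1292552 = -33033670087/1292552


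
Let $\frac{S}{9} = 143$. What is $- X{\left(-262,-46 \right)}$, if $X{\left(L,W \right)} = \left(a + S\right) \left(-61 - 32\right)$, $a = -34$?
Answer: $116529$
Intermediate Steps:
$S = 1287$ ($S = 9 \cdot 143 = 1287$)
$X{\left(L,W \right)} = -116529$ ($X{\left(L,W \right)} = \left(-34 + 1287\right) \left(-61 - 32\right) = 1253 \left(-93\right) = -116529$)
$- X{\left(-262,-46 \right)} = \left(-1\right) \left(-116529\right) = 116529$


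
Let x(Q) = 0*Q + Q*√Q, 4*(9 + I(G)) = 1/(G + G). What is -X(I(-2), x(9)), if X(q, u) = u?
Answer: -27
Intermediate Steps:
I(G) = -9 + 1/(8*G) (I(G) = -9 + 1/(4*(G + G)) = -9 + 1/(4*((2*G))) = -9 + (1/(2*G))/4 = -9 + 1/(8*G))
x(Q) = Q^(3/2) (x(Q) = 0 + Q^(3/2) = Q^(3/2))
-X(I(-2), x(9)) = -9^(3/2) = -1*27 = -27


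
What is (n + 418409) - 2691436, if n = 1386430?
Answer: -886597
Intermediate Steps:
(n + 418409) - 2691436 = (1386430 + 418409) - 2691436 = 1804839 - 2691436 = -886597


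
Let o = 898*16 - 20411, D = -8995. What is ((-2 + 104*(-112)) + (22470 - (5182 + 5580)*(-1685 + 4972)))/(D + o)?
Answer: 17681937/7519 ≈ 2351.6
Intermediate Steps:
o = -6043 (o = 14368 - 20411 = -6043)
((-2 + 104*(-112)) + (22470 - (5182 + 5580)*(-1685 + 4972)))/(D + o) = ((-2 + 104*(-112)) + (22470 - (5182 + 5580)*(-1685 + 4972)))/(-8995 - 6043) = ((-2 - 11648) + (22470 - 10762*3287))/(-15038) = (-11650 + (22470 - 1*35374694))*(-1/15038) = (-11650 + (22470 - 35374694))*(-1/15038) = (-11650 - 35352224)*(-1/15038) = -35363874*(-1/15038) = 17681937/7519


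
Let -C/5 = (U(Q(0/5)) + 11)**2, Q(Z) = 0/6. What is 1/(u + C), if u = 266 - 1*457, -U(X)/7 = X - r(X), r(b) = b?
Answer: -1/796 ≈ -0.0012563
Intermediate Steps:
Q(Z) = 0 (Q(Z) = 0*(1/6) = 0)
U(X) = 0 (U(X) = -7*(X - X) = -7*0 = 0)
u = -191 (u = 266 - 457 = -191)
C = -605 (C = -5*(0 + 11)**2 = -5*11**2 = -5*121 = -605)
1/(u + C) = 1/(-191 - 605) = 1/(-796) = -1/796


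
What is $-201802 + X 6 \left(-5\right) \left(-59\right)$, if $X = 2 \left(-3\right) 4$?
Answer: $-244282$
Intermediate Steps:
$X = -24$ ($X = \left(-6\right) 4 = -24$)
$-201802 + X 6 \left(-5\right) \left(-59\right) = -201802 + - 24 \cdot 6 \left(-5\right) \left(-59\right) = -201802 + \left(-24\right) \left(-30\right) \left(-59\right) = -201802 + 720 \left(-59\right) = -201802 - 42480 = -244282$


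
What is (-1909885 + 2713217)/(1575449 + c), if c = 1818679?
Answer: 200833/848532 ≈ 0.23668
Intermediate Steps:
(-1909885 + 2713217)/(1575449 + c) = (-1909885 + 2713217)/(1575449 + 1818679) = 803332/3394128 = 803332*(1/3394128) = 200833/848532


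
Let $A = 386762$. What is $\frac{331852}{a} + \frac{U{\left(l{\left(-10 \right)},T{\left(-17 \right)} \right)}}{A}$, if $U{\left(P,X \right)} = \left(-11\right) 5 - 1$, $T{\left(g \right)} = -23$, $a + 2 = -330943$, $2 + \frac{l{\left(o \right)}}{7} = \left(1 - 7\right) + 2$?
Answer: $- \frac{64183138072}{63998475045} \approx -1.0029$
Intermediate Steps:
$l{\left(o \right)} = -42$ ($l{\left(o \right)} = -14 + 7 \left(\left(1 - 7\right) + 2\right) = -14 + 7 \left(-6 + 2\right) = -14 + 7 \left(-4\right) = -14 - 28 = -42$)
$a = -330945$ ($a = -2 - 330943 = -330945$)
$U{\left(P,X \right)} = -56$ ($U{\left(P,X \right)} = -55 - 1 = -56$)
$\frac{331852}{a} + \frac{U{\left(l{\left(-10 \right)},T{\left(-17 \right)} \right)}}{A} = \frac{331852}{-330945} - \frac{56}{386762} = 331852 \left(- \frac{1}{330945}\right) - \frac{28}{193381} = - \frac{331852}{330945} - \frac{28}{193381} = - \frac{64183138072}{63998475045}$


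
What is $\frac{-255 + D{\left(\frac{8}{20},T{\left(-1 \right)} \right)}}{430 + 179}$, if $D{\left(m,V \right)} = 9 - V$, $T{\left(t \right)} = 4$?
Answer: $- \frac{250}{609} \approx -0.41051$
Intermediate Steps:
$\frac{-255 + D{\left(\frac{8}{20},T{\left(-1 \right)} \right)}}{430 + 179} = \frac{-255 + \left(9 - 4\right)}{430 + 179} = \frac{-255 + \left(9 - 4\right)}{609} = \left(-255 + 5\right) \frac{1}{609} = \left(-250\right) \frac{1}{609} = - \frac{250}{609}$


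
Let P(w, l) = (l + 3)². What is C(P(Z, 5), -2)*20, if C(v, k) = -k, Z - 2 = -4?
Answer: 40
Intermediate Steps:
Z = -2 (Z = 2 - 4 = -2)
P(w, l) = (3 + l)²
C(P(Z, 5), -2)*20 = -1*(-2)*20 = 2*20 = 40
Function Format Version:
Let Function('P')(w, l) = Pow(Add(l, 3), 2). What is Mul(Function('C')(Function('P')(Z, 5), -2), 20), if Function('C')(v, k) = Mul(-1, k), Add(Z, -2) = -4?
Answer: 40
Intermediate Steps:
Z = -2 (Z = Add(2, -4) = -2)
Function('P')(w, l) = Pow(Add(3, l), 2)
Mul(Function('C')(Function('P')(Z, 5), -2), 20) = Mul(Mul(-1, -2), 20) = Mul(2, 20) = 40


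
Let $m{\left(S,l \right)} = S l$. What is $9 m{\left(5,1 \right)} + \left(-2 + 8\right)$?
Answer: $51$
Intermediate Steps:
$9 m{\left(5,1 \right)} + \left(-2 + 8\right) = 9 \cdot 5 \cdot 1 + \left(-2 + 8\right) = 9 \cdot 5 + 6 = 45 + 6 = 51$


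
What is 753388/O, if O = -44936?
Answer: -188347/11234 ≈ -16.766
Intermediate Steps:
753388/O = 753388/(-44936) = 753388*(-1/44936) = -188347/11234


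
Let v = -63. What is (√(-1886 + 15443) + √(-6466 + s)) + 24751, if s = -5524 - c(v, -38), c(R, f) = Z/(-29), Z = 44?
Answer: 24751 + √13557 + I*√10082314/29 ≈ 24867.0 + 109.49*I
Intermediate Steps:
c(R, f) = -44/29 (c(R, f) = 44/(-29) = 44*(-1/29) = -44/29)
s = -160152/29 (s = -5524 - 1*(-44/29) = -5524 + 44/29 = -160152/29 ≈ -5522.5)
(√(-1886 + 15443) + √(-6466 + s)) + 24751 = (√(-1886 + 15443) + √(-6466 - 160152/29)) + 24751 = (√13557 + √(-347666/29)) + 24751 = (√13557 + I*√10082314/29) + 24751 = 24751 + √13557 + I*√10082314/29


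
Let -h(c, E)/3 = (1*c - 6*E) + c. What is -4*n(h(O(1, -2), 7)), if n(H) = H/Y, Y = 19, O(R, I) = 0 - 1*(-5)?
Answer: -384/19 ≈ -20.211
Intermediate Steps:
O(R, I) = 5 (O(R, I) = 0 + 5 = 5)
h(c, E) = -6*c + 18*E (h(c, E) = -3*((1*c - 6*E) + c) = -3*((c - 6*E) + c) = -3*(-6*E + 2*c) = -6*c + 18*E)
n(H) = H/19
-4*n(h(O(1, -2), 7)) = -4*(-6*5 + 18*7)/19 = -4*(-30 + 126)/19 = -4*96/19 = -384/19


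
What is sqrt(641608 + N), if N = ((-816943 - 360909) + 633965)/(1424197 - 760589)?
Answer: sqrt(70637033176519854)/331804 ≈ 801.00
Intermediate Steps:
N = -543887/663608 (N = (-1177852 + 633965)/663608 = -543887*1/663608 = -543887/663608 ≈ -0.81959)
sqrt(641608 + N) = sqrt(641608 - 543887/663608) = sqrt(425775657777/663608) = sqrt(70637033176519854)/331804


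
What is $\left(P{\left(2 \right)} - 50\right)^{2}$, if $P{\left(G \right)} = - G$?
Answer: $2704$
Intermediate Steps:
$\left(P{\left(2 \right)} - 50\right)^{2} = \left(\left(-1\right) 2 - 50\right)^{2} = \left(-2 - 50\right)^{2} = \left(-52\right)^{2} = 2704$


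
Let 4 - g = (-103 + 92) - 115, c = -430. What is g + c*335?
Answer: -143920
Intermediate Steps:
g = 130 (g = 4 - ((-103 + 92) - 115) = 4 - (-11 - 115) = 4 - 1*(-126) = 4 + 126 = 130)
g + c*335 = 130 - 430*335 = 130 - 144050 = -143920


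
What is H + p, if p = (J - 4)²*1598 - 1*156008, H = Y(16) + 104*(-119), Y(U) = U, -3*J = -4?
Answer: -1413040/9 ≈ -1.5700e+5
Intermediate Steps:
J = 4/3 (J = -⅓*(-4) = 4/3 ≈ 1.3333)
H = -12360 (H = 16 + 104*(-119) = 16 - 12376 = -12360)
p = -1301800/9 (p = (4/3 - 4)²*1598 - 1*156008 = (-8/3)²*1598 - 156008 = (64/9)*1598 - 156008 = 102272/9 - 156008 = -1301800/9 ≈ -1.4464e+5)
H + p = -12360 - 1301800/9 = -1413040/9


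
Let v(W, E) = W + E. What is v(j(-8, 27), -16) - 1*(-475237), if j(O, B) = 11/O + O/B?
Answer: 102647375/216 ≈ 4.7522e+5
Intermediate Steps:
v(W, E) = E + W
v(j(-8, 27), -16) - 1*(-475237) = (-16 + (11/(-8) - 8/27)) - 1*(-475237) = (-16 + (11*(-1/8) - 8*1/27)) + 475237 = (-16 + (-11/8 - 8/27)) + 475237 = (-16 - 361/216) + 475237 = -3817/216 + 475237 = 102647375/216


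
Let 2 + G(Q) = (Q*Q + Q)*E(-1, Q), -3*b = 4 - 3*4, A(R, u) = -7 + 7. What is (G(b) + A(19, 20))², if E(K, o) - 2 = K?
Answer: 4900/81 ≈ 60.494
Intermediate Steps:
A(R, u) = 0
b = 8/3 (b = -(4 - 3*4)/3 = -(4 - 12)/3 = -⅓*(-8) = 8/3 ≈ 2.6667)
E(K, o) = 2 + K
G(Q) = -2 + Q + Q² (G(Q) = -2 + (Q*Q + Q)*(2 - 1) = -2 + (Q² + Q)*1 = -2 + (Q + Q²)*1 = -2 + (Q + Q²) = -2 + Q + Q²)
(G(b) + A(19, 20))² = ((-2 + 8/3 + (8/3)²) + 0)² = ((-2 + 8/3 + 64/9) + 0)² = (70/9 + 0)² = (70/9)² = 4900/81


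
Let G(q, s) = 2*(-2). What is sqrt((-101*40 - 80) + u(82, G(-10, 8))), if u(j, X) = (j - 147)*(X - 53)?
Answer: I*sqrt(415) ≈ 20.372*I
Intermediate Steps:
G(q, s) = -4
u(j, X) = (-147 + j)*(-53 + X)
sqrt((-101*40 - 80) + u(82, G(-10, 8))) = sqrt((-101*40 - 80) + (7791 - 147*(-4) - 53*82 - 4*82)) = sqrt((-4040 - 80) + (7791 + 588 - 4346 - 328)) = sqrt(-4120 + 3705) = sqrt(-415) = I*sqrt(415)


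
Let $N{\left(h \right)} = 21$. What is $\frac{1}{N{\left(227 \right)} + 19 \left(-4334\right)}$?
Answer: $- \frac{1}{82325} \approx -1.2147 \cdot 10^{-5}$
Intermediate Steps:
$\frac{1}{N{\left(227 \right)} + 19 \left(-4334\right)} = \frac{1}{21 + 19 \left(-4334\right)} = \frac{1}{21 - 82346} = \frac{1}{-82325} = - \frac{1}{82325}$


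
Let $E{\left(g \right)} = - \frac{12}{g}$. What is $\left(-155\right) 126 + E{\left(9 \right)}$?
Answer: $- \frac{58594}{3} \approx -19531.0$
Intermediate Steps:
$\left(-155\right) 126 + E{\left(9 \right)} = \left(-155\right) 126 - \frac{12}{9} = -19530 - \frac{4}{3} = - \frac{58594}{3}$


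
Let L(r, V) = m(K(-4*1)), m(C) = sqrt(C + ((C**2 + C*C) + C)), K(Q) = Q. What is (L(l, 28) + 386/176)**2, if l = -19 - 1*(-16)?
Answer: 223105/7744 + 193*sqrt(6)/22 ≈ 50.299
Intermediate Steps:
m(C) = sqrt(2*C + 2*C**2) (m(C) = sqrt(C + ((C**2 + C**2) + C)) = sqrt(C + (2*C**2 + C)) = sqrt(C + (C + 2*C**2)) = sqrt(2*C + 2*C**2))
l = -3 (l = -19 + 16 = -3)
L(r, V) = 2*sqrt(6) (L(r, V) = sqrt(2)*sqrt((-4*1)*(1 - 4*1)) = sqrt(2)*sqrt(-4*(1 - 4)) = sqrt(2)*sqrt(-4*(-3)) = sqrt(2)*sqrt(12) = sqrt(2)*(2*sqrt(3)) = 2*sqrt(6))
(L(l, 28) + 386/176)**2 = (2*sqrt(6) + 386/176)**2 = (2*sqrt(6) + 386*(1/176))**2 = (2*sqrt(6) + 193/88)**2 = (193/88 + 2*sqrt(6))**2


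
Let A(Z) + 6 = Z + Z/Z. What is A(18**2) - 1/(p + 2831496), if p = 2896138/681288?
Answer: 307686208965623/964533571493 ≈ 319.00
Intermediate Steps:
p = 1448069/340644 (p = 2896138*(1/681288) = 1448069/340644 ≈ 4.2510)
A(Z) = -5 + Z (A(Z) = -6 + (Z + Z/Z) = -6 + (Z + 1) = -6 + (1 + Z) = -5 + Z)
A(18**2) - 1/(p + 2831496) = (-5 + 18**2) - 1/(1448069/340644 + 2831496) = (-5 + 324) - 1/964533571493/340644 = 319 - 1*340644/964533571493 = 319 - 340644/964533571493 = 307686208965623/964533571493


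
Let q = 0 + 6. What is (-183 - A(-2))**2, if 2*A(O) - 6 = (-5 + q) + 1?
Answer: 34969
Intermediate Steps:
q = 6
A(O) = 4 (A(O) = 3 + ((-5 + 6) + 1)/2 = 3 + (1 + 1)/2 = 3 + (1/2)*2 = 3 + 1 = 4)
(-183 - A(-2))**2 = (-183 - 1*4)**2 = (-183 - 4)**2 = (-187)**2 = 34969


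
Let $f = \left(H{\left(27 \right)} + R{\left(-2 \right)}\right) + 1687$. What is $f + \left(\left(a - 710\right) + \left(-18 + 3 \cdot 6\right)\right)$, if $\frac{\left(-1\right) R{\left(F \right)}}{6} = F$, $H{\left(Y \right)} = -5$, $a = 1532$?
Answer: $2516$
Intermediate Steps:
$R{\left(F \right)} = - 6 F$
$f = 1694$ ($f = \left(-5 - -12\right) + 1687 = \left(-5 + 12\right) + 1687 = 7 + 1687 = 1694$)
$f + \left(\left(a - 710\right) + \left(-18 + 3 \cdot 6\right)\right) = 1694 + \left(\left(1532 - 710\right) + \left(-18 + 3 \cdot 6\right)\right) = 1694 + \left(822 + \left(-18 + 18\right)\right) = 1694 + \left(822 + 0\right) = 1694 + 822 = 2516$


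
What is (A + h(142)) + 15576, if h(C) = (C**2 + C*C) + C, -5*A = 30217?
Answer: 250013/5 ≈ 50003.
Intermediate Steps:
A = -30217/5 (A = -1/5*30217 = -30217/5 ≈ -6043.4)
h(C) = C + 2*C**2 (h(C) = (C**2 + C**2) + C = 2*C**2 + C = C + 2*C**2)
(A + h(142)) + 15576 = (-30217/5 + 142*(1 + 2*142)) + 15576 = (-30217/5 + 142*(1 + 284)) + 15576 = (-30217/5 + 142*285) + 15576 = (-30217/5 + 40470) + 15576 = 172133/5 + 15576 = 250013/5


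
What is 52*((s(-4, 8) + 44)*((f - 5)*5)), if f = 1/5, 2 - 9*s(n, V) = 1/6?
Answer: -496496/9 ≈ -55166.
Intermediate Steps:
s(n, V) = 11/54 (s(n, V) = 2/9 - 1/9/6 = 2/9 - 1/9*1/6 = 2/9 - 1/54 = 11/54)
f = 1/5 ≈ 0.20000
52*((s(-4, 8) + 44)*((f - 5)*5)) = 52*((11/54 + 44)*((1/5 - 5)*5)) = 52*(2387*(-24/5*5)/54) = 52*((2387/54)*(-24)) = 52*(-9548/9) = -496496/9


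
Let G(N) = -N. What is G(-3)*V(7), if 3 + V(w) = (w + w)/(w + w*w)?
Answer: -33/4 ≈ -8.2500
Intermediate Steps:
V(w) = -3 + 2*w/(w + w²) (V(w) = -3 + (w + w)/(w + w*w) = -3 + (2*w)/(w + w²) = -3 + 2*w/(w + w²))
G(-3)*V(7) = (-1*(-3))*((-1 - 3*7)/(1 + 7)) = 3*((-1 - 21)/8) = 3*((⅛)*(-22)) = 3*(-11/4) = -33/4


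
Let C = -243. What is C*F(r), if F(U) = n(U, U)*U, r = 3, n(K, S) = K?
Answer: -2187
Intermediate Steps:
F(U) = U² (F(U) = U*U = U²)
C*F(r) = -243*3² = -243*9 = -2187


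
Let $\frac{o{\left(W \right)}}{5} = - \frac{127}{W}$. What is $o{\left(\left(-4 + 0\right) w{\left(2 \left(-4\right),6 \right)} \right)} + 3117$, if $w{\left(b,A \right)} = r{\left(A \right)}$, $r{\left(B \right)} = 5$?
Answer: $\frac{12595}{4} \approx 3148.8$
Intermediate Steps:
$w{\left(b,A \right)} = 5$
$o{\left(W \right)} = - \frac{635}{W}$ ($o{\left(W \right)} = 5 \left(- \frac{127}{W}\right) = - \frac{635}{W}$)
$o{\left(\left(-4 + 0\right) w{\left(2 \left(-4\right),6 \right)} \right)} + 3117 = - \frac{635}{\left(-4 + 0\right) 5} + 3117 = - \frac{635}{\left(-4\right) 5} + 3117 = - \frac{635}{-20} + 3117 = \left(-635\right) \left(- \frac{1}{20}\right) + 3117 = \frac{127}{4} + 3117 = \frac{12595}{4}$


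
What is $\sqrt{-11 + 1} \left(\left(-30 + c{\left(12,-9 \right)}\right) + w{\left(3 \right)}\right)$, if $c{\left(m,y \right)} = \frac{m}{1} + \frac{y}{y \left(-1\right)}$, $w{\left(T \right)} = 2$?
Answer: $- 17 i \sqrt{10} \approx - 53.759 i$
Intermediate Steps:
$c{\left(m,y \right)} = -1 + m$ ($c{\left(m,y \right)} = m 1 + \frac{y}{\left(-1\right) y} = m + y \left(- \frac{1}{y}\right) = m - 1 = -1 + m$)
$\sqrt{-11 + 1} \left(\left(-30 + c{\left(12,-9 \right)}\right) + w{\left(3 \right)}\right) = \sqrt{-11 + 1} \left(\left(-30 + \left(-1 + 12\right)\right) + 2\right) = \sqrt{-10} \left(\left(-30 + 11\right) + 2\right) = i \sqrt{10} \left(-19 + 2\right) = i \sqrt{10} \left(-17\right) = - 17 i \sqrt{10}$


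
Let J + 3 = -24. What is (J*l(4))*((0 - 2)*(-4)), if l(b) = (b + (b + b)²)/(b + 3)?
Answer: -14688/7 ≈ -2098.3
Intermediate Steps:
J = -27 (J = -3 - 24 = -27)
l(b) = (b + 4*b²)/(3 + b) (l(b) = (b + (2*b)²)/(3 + b) = (b + 4*b²)/(3 + b))
(J*l(4))*((0 - 2)*(-4)) = (-108*(1 + 4*4)/(3 + 4))*((0 - 2)*(-4)) = (-108*(1 + 16)/7)*(-2*(-4)) = -108*17/7*8 = -27*68/7*8 = -1836/7*8 = -14688/7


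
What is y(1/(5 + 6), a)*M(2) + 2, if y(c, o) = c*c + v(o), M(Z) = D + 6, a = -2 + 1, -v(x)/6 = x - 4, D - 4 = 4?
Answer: 51076/121 ≈ 422.12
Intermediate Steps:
D = 8 (D = 4 + 4 = 8)
v(x) = 24 - 6*x (v(x) = -6*(x - 4) = -6*(-4 + x) = 24 - 6*x)
a = -1
M(Z) = 14 (M(Z) = 8 + 6 = 14)
y(c, o) = 24 + c² - 6*o (y(c, o) = c*c + (24 - 6*o) = c² + (24 - 6*o) = 24 + c² - 6*o)
y(1/(5 + 6), a)*M(2) + 2 = (24 + (1/(5 + 6))² - 6*(-1))*14 + 2 = (24 + (1/11)² + 6)*14 + 2 = (24 + 1/121 + 6)*14 + 2 = (3631/121)*14 + 2 = 50834/121 + 2 = 51076/121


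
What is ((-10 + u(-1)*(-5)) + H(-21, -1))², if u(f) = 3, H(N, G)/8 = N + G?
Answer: 40401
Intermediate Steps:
H(N, G) = 8*G + 8*N (H(N, G) = 8*(N + G) = 8*(G + N) = 8*G + 8*N)
((-10 + u(-1)*(-5)) + H(-21, -1))² = ((-10 + 3*(-5)) + (8*(-1) + 8*(-21)))² = ((-10 - 15) + (-8 - 168))² = (-25 - 176)² = (-201)² = 40401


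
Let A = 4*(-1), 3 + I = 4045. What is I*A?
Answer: -16168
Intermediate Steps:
I = 4042 (I = -3 + 4045 = 4042)
A = -4
I*A = 4042*(-4) = -16168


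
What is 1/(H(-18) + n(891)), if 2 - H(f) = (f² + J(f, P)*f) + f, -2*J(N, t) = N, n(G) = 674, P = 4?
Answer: 1/532 ≈ 0.0018797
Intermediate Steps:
J(N, t) = -N/2
H(f) = 2 - f - f²/2 (H(f) = 2 - ((f² + (-f/2)*f) + f) = 2 - ((f² - f²/2) + f) = 2 - (f²/2 + f) = 2 - (f + f²/2) = 2 + (-f - f²/2) = 2 - f - f²/2)
1/(H(-18) + n(891)) = 1/((2 - 1*(-18) - ½*(-18)²) + 674) = 1/((2 + 18 - ½*324) + 674) = 1/((2 + 18 - 162) + 674) = 1/(-142 + 674) = 1/532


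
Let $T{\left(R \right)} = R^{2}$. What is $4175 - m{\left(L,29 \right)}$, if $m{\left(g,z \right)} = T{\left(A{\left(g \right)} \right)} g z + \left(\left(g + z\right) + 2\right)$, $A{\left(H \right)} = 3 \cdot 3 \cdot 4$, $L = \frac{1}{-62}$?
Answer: $\frac{294513}{62} \approx 4750.2$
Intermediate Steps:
$L = - \frac{1}{62} \approx -0.016129$
$A{\left(H \right)} = 36$ ($A{\left(H \right)} = 9 \cdot 4 = 36$)
$m{\left(g,z \right)} = 2 + g + z + 1296 g z$ ($m{\left(g,z \right)} = 36^{2} g z + \left(\left(g + z\right) + 2\right) = 1296 g z + \left(2 + g + z\right) = 2 + g + z + 1296 g z$)
$4175 - m{\left(L,29 \right)} = 4175 - \left(2 - \frac{1}{62} + 29 + 1296 \left(- \frac{1}{62}\right) 29\right) = 4175 - \left(2 - \frac{1}{62} + 29 - \frac{18792}{31}\right) = 4175 - - \frac{35663}{62} = 4175 + \frac{35663}{62} = \frac{294513}{62}$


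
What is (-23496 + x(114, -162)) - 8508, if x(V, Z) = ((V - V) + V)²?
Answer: -19008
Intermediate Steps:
x(V, Z) = V² (x(V, Z) = (0 + V)² = V²)
(-23496 + x(114, -162)) - 8508 = (-23496 + 114²) - 8508 = (-23496 + 12996) - 8508 = -10500 - 8508 = -19008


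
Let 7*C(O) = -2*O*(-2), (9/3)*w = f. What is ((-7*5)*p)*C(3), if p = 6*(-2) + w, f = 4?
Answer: 640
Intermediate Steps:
w = 4/3 (w = (⅓)*4 = 4/3 ≈ 1.3333)
C(O) = 4*O/7 (C(O) = (-2*O*(-2))/7 = (4*O)/7 = 4*O/7)
p = -32/3 (p = 6*(-2) + 4/3 = -12 + 4/3 = -32/3 ≈ -10.667)
((-7*5)*p)*C(3) = (-7*5*(-32/3))*((4/7)*3) = -35*(-32/3)*(12/7) = (1120/3)*(12/7) = 640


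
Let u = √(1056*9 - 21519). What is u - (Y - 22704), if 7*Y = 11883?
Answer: 147045/7 + 3*I*√1335 ≈ 21006.0 + 109.61*I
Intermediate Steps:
Y = 11883/7 (Y = (⅐)*11883 = 11883/7 ≈ 1697.6)
u = 3*I*√1335 (u = √(9504 - 21519) = √(-12015) = 3*I*√1335 ≈ 109.61*I)
u - (Y - 22704) = 3*I*√1335 - (11883/7 - 22704) = 3*I*√1335 - 1*(-147045/7) = 3*I*√1335 + 147045/7 = 147045/7 + 3*I*√1335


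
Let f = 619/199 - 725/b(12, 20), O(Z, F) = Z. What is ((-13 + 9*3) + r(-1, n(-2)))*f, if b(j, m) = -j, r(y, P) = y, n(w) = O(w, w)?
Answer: 1972139/2388 ≈ 825.85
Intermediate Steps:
n(w) = w
f = 151703/2388 (f = 619/199 - 725/((-1*12)) = 619*(1/199) - 725/(-12) = 619/199 - 725*(-1/12) = 619/199 + 725/12 = 151703/2388 ≈ 63.527)
((-13 + 9*3) + r(-1, n(-2)))*f = ((-13 + 9*3) - 1)*(151703/2388) = ((-13 + 27) - 1)*(151703/2388) = (14 - 1)*(151703/2388) = 13*(151703/2388) = 1972139/2388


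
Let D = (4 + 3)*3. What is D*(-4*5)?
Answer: -420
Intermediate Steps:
D = 21 (D = 7*3 = 21)
D*(-4*5) = 21*(-4*5) = 21*(-20) = -420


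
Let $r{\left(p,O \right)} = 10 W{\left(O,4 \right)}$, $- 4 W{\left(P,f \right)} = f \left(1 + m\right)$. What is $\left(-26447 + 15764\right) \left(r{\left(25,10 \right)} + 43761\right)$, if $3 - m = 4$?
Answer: $-467498763$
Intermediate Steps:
$m = -1$ ($m = 3 - 4 = -1$)
$W{\left(P,f \right)} = 0$ ($W{\left(P,f \right)} = - \frac{f \left(1 - 1\right)}{4} = - \frac{f 0}{4} = \left(- \frac{1}{4}\right) 0 = 0$)
$r{\left(p,O \right)} = 0$ ($r{\left(p,O \right)} = 10 \cdot 0 = 0$)
$\left(-26447 + 15764\right) \left(r{\left(25,10 \right)} + 43761\right) = \left(-26447 + 15764\right) \left(0 + 43761\right) = \left(-10683\right) 43761 = -467498763$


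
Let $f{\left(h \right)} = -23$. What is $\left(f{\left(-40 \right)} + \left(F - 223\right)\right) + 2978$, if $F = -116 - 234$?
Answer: $2382$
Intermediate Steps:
$F = -350$ ($F = -116 - 234 = -350$)
$\left(f{\left(-40 \right)} + \left(F - 223\right)\right) + 2978 = \left(-23 - 573\right) + 2978 = -596 + 2978 = 2382$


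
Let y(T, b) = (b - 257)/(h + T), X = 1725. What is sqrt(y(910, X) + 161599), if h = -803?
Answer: sqrt(1850304027)/107 ≈ 402.01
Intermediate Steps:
y(T, b) = (-257 + b)/(-803 + T) (y(T, b) = (b - 257)/(-803 + T) = (-257 + b)/(-803 + T))
sqrt(y(910, X) + 161599) = sqrt((-257 + 1725)/(-803 + 910) + 161599) = sqrt(1468/107 + 161599) = sqrt(17292561/107) = sqrt(1850304027)/107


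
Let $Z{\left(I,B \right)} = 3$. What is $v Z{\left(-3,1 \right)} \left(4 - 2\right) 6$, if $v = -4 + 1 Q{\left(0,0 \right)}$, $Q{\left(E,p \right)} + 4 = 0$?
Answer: $-288$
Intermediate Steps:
$Q{\left(E,p \right)} = -4$ ($Q{\left(E,p \right)} = -4 + 0 = -4$)
$v = -8$ ($v = -4 + 1 \left(-4\right) = -4 - 4 = -8$)
$v Z{\left(-3,1 \right)} \left(4 - 2\right) 6 = \left(-8\right) 3 \left(4 - 2\right) 6 = - 24 \cdot 2 \cdot 6 = \left(-24\right) 12 = -288$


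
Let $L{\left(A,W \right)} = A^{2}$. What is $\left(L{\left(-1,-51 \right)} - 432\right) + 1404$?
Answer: $973$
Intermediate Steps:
$\left(L{\left(-1,-51 \right)} - 432\right) + 1404 = \left(\left(-1\right)^{2} - 432\right) + 1404 = \left(1 - 432\right) + 1404 = -431 + 1404 = 973$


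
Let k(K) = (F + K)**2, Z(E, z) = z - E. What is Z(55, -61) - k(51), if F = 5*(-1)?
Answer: -2232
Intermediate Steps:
F = -5
k(K) = (-5 + K)**2
Z(55, -61) - k(51) = (-61 - 1*55) - (-5 + 51)**2 = (-61 - 55) - 1*46**2 = -116 - 1*2116 = -116 - 2116 = -2232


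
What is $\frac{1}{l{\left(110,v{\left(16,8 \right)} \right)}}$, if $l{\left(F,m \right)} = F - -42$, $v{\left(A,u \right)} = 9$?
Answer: $\frac{1}{152} \approx 0.0065789$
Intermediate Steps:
$l{\left(F,m \right)} = 42 + F$ ($l{\left(F,m \right)} = F + 42 = 42 + F$)
$\frac{1}{l{\left(110,v{\left(16,8 \right)} \right)}} = \frac{1}{42 + 110} = \frac{1}{152}$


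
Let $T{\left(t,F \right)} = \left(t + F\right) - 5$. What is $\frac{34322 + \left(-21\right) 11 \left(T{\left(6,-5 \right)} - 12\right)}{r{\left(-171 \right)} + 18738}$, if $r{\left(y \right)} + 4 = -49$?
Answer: $\frac{38018}{18685} \approx 2.0347$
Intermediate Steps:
$r{\left(y \right)} = -53$ ($r{\left(y \right)} = -4 - 49 = -53$)
$T{\left(t,F \right)} = -5 + F + t$ ($T{\left(t,F \right)} = \left(F + t\right) - 5 = -5 + F + t$)
$\frac{34322 + \left(-21\right) 11 \left(T{\left(6,-5 \right)} - 12\right)}{r{\left(-171 \right)} + 18738} = \frac{34322 + \left(-21\right) 11 \left(\left(-5 - 5 + 6\right) - 12\right)}{-53 + 18738} = \frac{34322 - 231 \left(-4 - 12\right)}{18685} = \left(34322 - -3696\right) \frac{1}{18685} = \left(34322 + 3696\right) \frac{1}{18685} = 38018 \cdot \frac{1}{18685} = \frac{38018}{18685}$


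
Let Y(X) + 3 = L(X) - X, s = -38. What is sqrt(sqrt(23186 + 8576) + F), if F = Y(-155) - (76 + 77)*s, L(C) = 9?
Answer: sqrt(5975 + sqrt(31762)) ≈ 78.443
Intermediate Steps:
Y(X) = 6 - X (Y(X) = -3 + (9 - X) = 6 - X)
F = 5975 (F = (6 - 1*(-155)) - (76 + 77)*(-38) = (6 + 155) - 153*(-38) = 161 - 1*(-5814) = 161 + 5814 = 5975)
sqrt(sqrt(23186 + 8576) + F) = sqrt(sqrt(23186 + 8576) + 5975) = sqrt(sqrt(31762) + 5975) = sqrt(5975 + sqrt(31762))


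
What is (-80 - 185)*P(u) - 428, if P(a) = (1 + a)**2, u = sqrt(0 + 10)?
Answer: -3343 - 530*sqrt(10) ≈ -5019.0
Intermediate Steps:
u = sqrt(10) ≈ 3.1623
(-80 - 185)*P(u) - 428 = (-80 - 185)*(1 + sqrt(10))**2 - 428 = -265*(1 + sqrt(10))**2 - 428 = -428 - 265*(1 + sqrt(10))**2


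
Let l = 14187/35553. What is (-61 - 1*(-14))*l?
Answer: -222263/11851 ≈ -18.755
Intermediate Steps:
l = 4729/11851 (l = 14187*(1/35553) = 4729/11851 ≈ 0.39904)
(-61 - 1*(-14))*l = (-61 - 1*(-14))*(4729/11851) = (-61 + 14)*(4729/11851) = -47*4729/11851 = -222263/11851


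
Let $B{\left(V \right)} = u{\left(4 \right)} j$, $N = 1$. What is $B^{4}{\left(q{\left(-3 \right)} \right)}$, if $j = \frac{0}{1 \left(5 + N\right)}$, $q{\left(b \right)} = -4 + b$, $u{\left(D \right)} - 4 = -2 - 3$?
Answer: $0$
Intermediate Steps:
$u{\left(D \right)} = -1$ ($u{\left(D \right)} = 4 - 5 = -1$)
$j = 0$ ($j = \frac{0}{1 \left(5 + 1\right)} = \frac{0}{1 \cdot 6} = \frac{0}{6} = 0 \cdot \frac{1}{6} = 0$)
$B{\left(V \right)} = 0$ ($B{\left(V \right)} = \left(-1\right) 0 = 0$)
$B^{4}{\left(q{\left(-3 \right)} \right)} = 0^{4} = 0$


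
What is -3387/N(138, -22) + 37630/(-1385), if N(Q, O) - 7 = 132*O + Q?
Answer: -19826035/764243 ≈ -25.942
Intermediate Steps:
N(Q, O) = 7 + Q + 132*O (N(Q, O) = 7 + (132*O + Q) = 7 + (Q + 132*O) = 7 + Q + 132*O)
-3387/N(138, -22) + 37630/(-1385) = -3387/(7 + 138 + 132*(-22)) + 37630/(-1385) = -3387/(7 + 138 - 2904) + 37630*(-1/1385) = -3387/(-2759) - 7526/277 = -3387*(-1/2759) - 7526/277 = 3387/2759 - 7526/277 = -19826035/764243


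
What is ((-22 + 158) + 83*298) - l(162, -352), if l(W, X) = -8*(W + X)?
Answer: 23350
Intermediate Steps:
l(W, X) = -8*W - 8*X
((-22 + 158) + 83*298) - l(162, -352) = ((-22 + 158) + 83*298) - (-8*162 - 8*(-352)) = (136 + 24734) - (-1296 + 2816) = 24870 - 1*1520 = 24870 - 1520 = 23350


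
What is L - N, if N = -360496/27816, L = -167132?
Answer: -581072902/3477 ≈ -1.6712e+5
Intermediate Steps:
N = -45062/3477 (N = -360496*1/27816 = -45062/3477 ≈ -12.960)
L - N = -167132 - 1*(-45062/3477) = -167132 + 45062/3477 = -581072902/3477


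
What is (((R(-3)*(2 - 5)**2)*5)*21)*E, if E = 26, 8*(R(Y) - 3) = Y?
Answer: 257985/4 ≈ 64496.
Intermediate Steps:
R(Y) = 3 + Y/8
(((R(-3)*(2 - 5)**2)*5)*21)*E = ((((3 + (1/8)*(-3))*(2 - 5)**2)*5)*21)*26 = ((((3 - 3/8)*(-3)**2)*5)*21)*26 = ((((21/8)*9)*5)*21)*26 = (((189/8)*5)*21)*26 = ((945/8)*21)*26 = (19845/8)*26 = 257985/4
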